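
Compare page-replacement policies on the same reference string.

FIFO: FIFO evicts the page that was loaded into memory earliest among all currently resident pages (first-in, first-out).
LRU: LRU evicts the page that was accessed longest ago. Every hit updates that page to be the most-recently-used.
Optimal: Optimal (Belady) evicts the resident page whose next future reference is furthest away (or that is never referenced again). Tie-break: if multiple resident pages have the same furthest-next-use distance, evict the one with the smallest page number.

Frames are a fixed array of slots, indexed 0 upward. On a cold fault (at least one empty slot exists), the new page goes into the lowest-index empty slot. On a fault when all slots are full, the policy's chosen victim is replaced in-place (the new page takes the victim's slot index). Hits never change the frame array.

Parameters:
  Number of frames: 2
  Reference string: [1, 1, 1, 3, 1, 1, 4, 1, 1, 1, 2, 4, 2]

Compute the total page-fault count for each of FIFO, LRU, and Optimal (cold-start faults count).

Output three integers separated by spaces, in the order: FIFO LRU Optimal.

Answer: 6 5 4

Derivation:
--- FIFO ---
  step 0: ref 1 -> FAULT, frames=[1,-] (faults so far: 1)
  step 1: ref 1 -> HIT, frames=[1,-] (faults so far: 1)
  step 2: ref 1 -> HIT, frames=[1,-] (faults so far: 1)
  step 3: ref 3 -> FAULT, frames=[1,3] (faults so far: 2)
  step 4: ref 1 -> HIT, frames=[1,3] (faults so far: 2)
  step 5: ref 1 -> HIT, frames=[1,3] (faults so far: 2)
  step 6: ref 4 -> FAULT, evict 1, frames=[4,3] (faults so far: 3)
  step 7: ref 1 -> FAULT, evict 3, frames=[4,1] (faults so far: 4)
  step 8: ref 1 -> HIT, frames=[4,1] (faults so far: 4)
  step 9: ref 1 -> HIT, frames=[4,1] (faults so far: 4)
  step 10: ref 2 -> FAULT, evict 4, frames=[2,1] (faults so far: 5)
  step 11: ref 4 -> FAULT, evict 1, frames=[2,4] (faults so far: 6)
  step 12: ref 2 -> HIT, frames=[2,4] (faults so far: 6)
  FIFO total faults: 6
--- LRU ---
  step 0: ref 1 -> FAULT, frames=[1,-] (faults so far: 1)
  step 1: ref 1 -> HIT, frames=[1,-] (faults so far: 1)
  step 2: ref 1 -> HIT, frames=[1,-] (faults so far: 1)
  step 3: ref 3 -> FAULT, frames=[1,3] (faults so far: 2)
  step 4: ref 1 -> HIT, frames=[1,3] (faults so far: 2)
  step 5: ref 1 -> HIT, frames=[1,3] (faults so far: 2)
  step 6: ref 4 -> FAULT, evict 3, frames=[1,4] (faults so far: 3)
  step 7: ref 1 -> HIT, frames=[1,4] (faults so far: 3)
  step 8: ref 1 -> HIT, frames=[1,4] (faults so far: 3)
  step 9: ref 1 -> HIT, frames=[1,4] (faults so far: 3)
  step 10: ref 2 -> FAULT, evict 4, frames=[1,2] (faults so far: 4)
  step 11: ref 4 -> FAULT, evict 1, frames=[4,2] (faults so far: 5)
  step 12: ref 2 -> HIT, frames=[4,2] (faults so far: 5)
  LRU total faults: 5
--- Optimal ---
  step 0: ref 1 -> FAULT, frames=[1,-] (faults so far: 1)
  step 1: ref 1 -> HIT, frames=[1,-] (faults so far: 1)
  step 2: ref 1 -> HIT, frames=[1,-] (faults so far: 1)
  step 3: ref 3 -> FAULT, frames=[1,3] (faults so far: 2)
  step 4: ref 1 -> HIT, frames=[1,3] (faults so far: 2)
  step 5: ref 1 -> HIT, frames=[1,3] (faults so far: 2)
  step 6: ref 4 -> FAULT, evict 3, frames=[1,4] (faults so far: 3)
  step 7: ref 1 -> HIT, frames=[1,4] (faults so far: 3)
  step 8: ref 1 -> HIT, frames=[1,4] (faults so far: 3)
  step 9: ref 1 -> HIT, frames=[1,4] (faults so far: 3)
  step 10: ref 2 -> FAULT, evict 1, frames=[2,4] (faults so far: 4)
  step 11: ref 4 -> HIT, frames=[2,4] (faults so far: 4)
  step 12: ref 2 -> HIT, frames=[2,4] (faults so far: 4)
  Optimal total faults: 4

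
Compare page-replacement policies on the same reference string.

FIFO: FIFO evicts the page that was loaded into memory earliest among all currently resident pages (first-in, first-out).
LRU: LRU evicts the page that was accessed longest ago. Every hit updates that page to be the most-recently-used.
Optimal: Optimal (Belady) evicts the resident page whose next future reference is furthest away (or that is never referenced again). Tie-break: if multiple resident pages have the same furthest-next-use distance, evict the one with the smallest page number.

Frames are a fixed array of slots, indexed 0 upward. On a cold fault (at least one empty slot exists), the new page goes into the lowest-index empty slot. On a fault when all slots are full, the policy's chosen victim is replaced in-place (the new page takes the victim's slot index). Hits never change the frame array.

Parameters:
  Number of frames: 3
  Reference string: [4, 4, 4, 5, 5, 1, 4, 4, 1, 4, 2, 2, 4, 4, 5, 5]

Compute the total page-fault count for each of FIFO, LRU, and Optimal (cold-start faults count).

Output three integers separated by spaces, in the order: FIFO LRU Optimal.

Answer: 6 5 4

Derivation:
--- FIFO ---
  step 0: ref 4 -> FAULT, frames=[4,-,-] (faults so far: 1)
  step 1: ref 4 -> HIT, frames=[4,-,-] (faults so far: 1)
  step 2: ref 4 -> HIT, frames=[4,-,-] (faults so far: 1)
  step 3: ref 5 -> FAULT, frames=[4,5,-] (faults so far: 2)
  step 4: ref 5 -> HIT, frames=[4,5,-] (faults so far: 2)
  step 5: ref 1 -> FAULT, frames=[4,5,1] (faults so far: 3)
  step 6: ref 4 -> HIT, frames=[4,5,1] (faults so far: 3)
  step 7: ref 4 -> HIT, frames=[4,5,1] (faults so far: 3)
  step 8: ref 1 -> HIT, frames=[4,5,1] (faults so far: 3)
  step 9: ref 4 -> HIT, frames=[4,5,1] (faults so far: 3)
  step 10: ref 2 -> FAULT, evict 4, frames=[2,5,1] (faults so far: 4)
  step 11: ref 2 -> HIT, frames=[2,5,1] (faults so far: 4)
  step 12: ref 4 -> FAULT, evict 5, frames=[2,4,1] (faults so far: 5)
  step 13: ref 4 -> HIT, frames=[2,4,1] (faults so far: 5)
  step 14: ref 5 -> FAULT, evict 1, frames=[2,4,5] (faults so far: 6)
  step 15: ref 5 -> HIT, frames=[2,4,5] (faults so far: 6)
  FIFO total faults: 6
--- LRU ---
  step 0: ref 4 -> FAULT, frames=[4,-,-] (faults so far: 1)
  step 1: ref 4 -> HIT, frames=[4,-,-] (faults so far: 1)
  step 2: ref 4 -> HIT, frames=[4,-,-] (faults so far: 1)
  step 3: ref 5 -> FAULT, frames=[4,5,-] (faults so far: 2)
  step 4: ref 5 -> HIT, frames=[4,5,-] (faults so far: 2)
  step 5: ref 1 -> FAULT, frames=[4,5,1] (faults so far: 3)
  step 6: ref 4 -> HIT, frames=[4,5,1] (faults so far: 3)
  step 7: ref 4 -> HIT, frames=[4,5,1] (faults so far: 3)
  step 8: ref 1 -> HIT, frames=[4,5,1] (faults so far: 3)
  step 9: ref 4 -> HIT, frames=[4,5,1] (faults so far: 3)
  step 10: ref 2 -> FAULT, evict 5, frames=[4,2,1] (faults so far: 4)
  step 11: ref 2 -> HIT, frames=[4,2,1] (faults so far: 4)
  step 12: ref 4 -> HIT, frames=[4,2,1] (faults so far: 4)
  step 13: ref 4 -> HIT, frames=[4,2,1] (faults so far: 4)
  step 14: ref 5 -> FAULT, evict 1, frames=[4,2,5] (faults so far: 5)
  step 15: ref 5 -> HIT, frames=[4,2,5] (faults so far: 5)
  LRU total faults: 5
--- Optimal ---
  step 0: ref 4 -> FAULT, frames=[4,-,-] (faults so far: 1)
  step 1: ref 4 -> HIT, frames=[4,-,-] (faults so far: 1)
  step 2: ref 4 -> HIT, frames=[4,-,-] (faults so far: 1)
  step 3: ref 5 -> FAULT, frames=[4,5,-] (faults so far: 2)
  step 4: ref 5 -> HIT, frames=[4,5,-] (faults so far: 2)
  step 5: ref 1 -> FAULT, frames=[4,5,1] (faults so far: 3)
  step 6: ref 4 -> HIT, frames=[4,5,1] (faults so far: 3)
  step 7: ref 4 -> HIT, frames=[4,5,1] (faults so far: 3)
  step 8: ref 1 -> HIT, frames=[4,5,1] (faults so far: 3)
  step 9: ref 4 -> HIT, frames=[4,5,1] (faults so far: 3)
  step 10: ref 2 -> FAULT, evict 1, frames=[4,5,2] (faults so far: 4)
  step 11: ref 2 -> HIT, frames=[4,5,2] (faults so far: 4)
  step 12: ref 4 -> HIT, frames=[4,5,2] (faults so far: 4)
  step 13: ref 4 -> HIT, frames=[4,5,2] (faults so far: 4)
  step 14: ref 5 -> HIT, frames=[4,5,2] (faults so far: 4)
  step 15: ref 5 -> HIT, frames=[4,5,2] (faults so far: 4)
  Optimal total faults: 4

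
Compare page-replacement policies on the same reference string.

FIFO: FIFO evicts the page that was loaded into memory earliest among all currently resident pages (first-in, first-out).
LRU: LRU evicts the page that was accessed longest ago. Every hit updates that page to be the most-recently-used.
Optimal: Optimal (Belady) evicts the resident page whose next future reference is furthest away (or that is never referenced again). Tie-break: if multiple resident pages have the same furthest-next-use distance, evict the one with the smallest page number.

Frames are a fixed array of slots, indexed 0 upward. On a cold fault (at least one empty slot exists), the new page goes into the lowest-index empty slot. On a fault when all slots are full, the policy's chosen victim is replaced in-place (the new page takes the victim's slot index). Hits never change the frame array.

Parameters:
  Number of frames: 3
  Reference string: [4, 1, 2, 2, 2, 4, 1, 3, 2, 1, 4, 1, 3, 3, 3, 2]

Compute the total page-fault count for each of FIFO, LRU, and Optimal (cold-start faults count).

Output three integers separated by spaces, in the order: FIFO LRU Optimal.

Answer: 7 8 6

Derivation:
--- FIFO ---
  step 0: ref 4 -> FAULT, frames=[4,-,-] (faults so far: 1)
  step 1: ref 1 -> FAULT, frames=[4,1,-] (faults so far: 2)
  step 2: ref 2 -> FAULT, frames=[4,1,2] (faults so far: 3)
  step 3: ref 2 -> HIT, frames=[4,1,2] (faults so far: 3)
  step 4: ref 2 -> HIT, frames=[4,1,2] (faults so far: 3)
  step 5: ref 4 -> HIT, frames=[4,1,2] (faults so far: 3)
  step 6: ref 1 -> HIT, frames=[4,1,2] (faults so far: 3)
  step 7: ref 3 -> FAULT, evict 4, frames=[3,1,2] (faults so far: 4)
  step 8: ref 2 -> HIT, frames=[3,1,2] (faults so far: 4)
  step 9: ref 1 -> HIT, frames=[3,1,2] (faults so far: 4)
  step 10: ref 4 -> FAULT, evict 1, frames=[3,4,2] (faults so far: 5)
  step 11: ref 1 -> FAULT, evict 2, frames=[3,4,1] (faults so far: 6)
  step 12: ref 3 -> HIT, frames=[3,4,1] (faults so far: 6)
  step 13: ref 3 -> HIT, frames=[3,4,1] (faults so far: 6)
  step 14: ref 3 -> HIT, frames=[3,4,1] (faults so far: 6)
  step 15: ref 2 -> FAULT, evict 3, frames=[2,4,1] (faults so far: 7)
  FIFO total faults: 7
--- LRU ---
  step 0: ref 4 -> FAULT, frames=[4,-,-] (faults so far: 1)
  step 1: ref 1 -> FAULT, frames=[4,1,-] (faults so far: 2)
  step 2: ref 2 -> FAULT, frames=[4,1,2] (faults so far: 3)
  step 3: ref 2 -> HIT, frames=[4,1,2] (faults so far: 3)
  step 4: ref 2 -> HIT, frames=[4,1,2] (faults so far: 3)
  step 5: ref 4 -> HIT, frames=[4,1,2] (faults so far: 3)
  step 6: ref 1 -> HIT, frames=[4,1,2] (faults so far: 3)
  step 7: ref 3 -> FAULT, evict 2, frames=[4,1,3] (faults so far: 4)
  step 8: ref 2 -> FAULT, evict 4, frames=[2,1,3] (faults so far: 5)
  step 9: ref 1 -> HIT, frames=[2,1,3] (faults so far: 5)
  step 10: ref 4 -> FAULT, evict 3, frames=[2,1,4] (faults so far: 6)
  step 11: ref 1 -> HIT, frames=[2,1,4] (faults so far: 6)
  step 12: ref 3 -> FAULT, evict 2, frames=[3,1,4] (faults so far: 7)
  step 13: ref 3 -> HIT, frames=[3,1,4] (faults so far: 7)
  step 14: ref 3 -> HIT, frames=[3,1,4] (faults so far: 7)
  step 15: ref 2 -> FAULT, evict 4, frames=[3,1,2] (faults so far: 8)
  LRU total faults: 8
--- Optimal ---
  step 0: ref 4 -> FAULT, frames=[4,-,-] (faults so far: 1)
  step 1: ref 1 -> FAULT, frames=[4,1,-] (faults so far: 2)
  step 2: ref 2 -> FAULT, frames=[4,1,2] (faults so far: 3)
  step 3: ref 2 -> HIT, frames=[4,1,2] (faults so far: 3)
  step 4: ref 2 -> HIT, frames=[4,1,2] (faults so far: 3)
  step 5: ref 4 -> HIT, frames=[4,1,2] (faults so far: 3)
  step 6: ref 1 -> HIT, frames=[4,1,2] (faults so far: 3)
  step 7: ref 3 -> FAULT, evict 4, frames=[3,1,2] (faults so far: 4)
  step 8: ref 2 -> HIT, frames=[3,1,2] (faults so far: 4)
  step 9: ref 1 -> HIT, frames=[3,1,2] (faults so far: 4)
  step 10: ref 4 -> FAULT, evict 2, frames=[3,1,4] (faults so far: 5)
  step 11: ref 1 -> HIT, frames=[3,1,4] (faults so far: 5)
  step 12: ref 3 -> HIT, frames=[3,1,4] (faults so far: 5)
  step 13: ref 3 -> HIT, frames=[3,1,4] (faults so far: 5)
  step 14: ref 3 -> HIT, frames=[3,1,4] (faults so far: 5)
  step 15: ref 2 -> FAULT, evict 1, frames=[3,2,4] (faults so far: 6)
  Optimal total faults: 6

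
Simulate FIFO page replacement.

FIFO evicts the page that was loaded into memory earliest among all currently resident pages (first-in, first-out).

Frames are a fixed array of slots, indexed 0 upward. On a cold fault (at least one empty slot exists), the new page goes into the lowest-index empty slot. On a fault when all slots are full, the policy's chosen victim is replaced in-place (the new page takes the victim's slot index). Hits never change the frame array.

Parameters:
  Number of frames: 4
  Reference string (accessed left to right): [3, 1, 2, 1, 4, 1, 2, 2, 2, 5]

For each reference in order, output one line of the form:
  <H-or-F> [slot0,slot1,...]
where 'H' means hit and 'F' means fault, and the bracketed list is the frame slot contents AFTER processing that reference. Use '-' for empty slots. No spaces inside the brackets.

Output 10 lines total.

F [3,-,-,-]
F [3,1,-,-]
F [3,1,2,-]
H [3,1,2,-]
F [3,1,2,4]
H [3,1,2,4]
H [3,1,2,4]
H [3,1,2,4]
H [3,1,2,4]
F [5,1,2,4]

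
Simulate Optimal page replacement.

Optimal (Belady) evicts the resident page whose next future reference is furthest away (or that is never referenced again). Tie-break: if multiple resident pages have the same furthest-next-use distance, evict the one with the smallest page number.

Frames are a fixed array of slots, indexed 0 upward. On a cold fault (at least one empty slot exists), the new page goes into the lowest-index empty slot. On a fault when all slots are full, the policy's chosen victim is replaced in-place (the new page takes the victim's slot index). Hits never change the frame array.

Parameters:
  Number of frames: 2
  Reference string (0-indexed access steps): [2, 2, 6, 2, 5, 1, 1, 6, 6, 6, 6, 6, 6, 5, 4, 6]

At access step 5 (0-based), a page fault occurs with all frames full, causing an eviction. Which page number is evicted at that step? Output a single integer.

Step 0: ref 2 -> FAULT, frames=[2,-]
Step 1: ref 2 -> HIT, frames=[2,-]
Step 2: ref 6 -> FAULT, frames=[2,6]
Step 3: ref 2 -> HIT, frames=[2,6]
Step 4: ref 5 -> FAULT, evict 2, frames=[5,6]
Step 5: ref 1 -> FAULT, evict 5, frames=[1,6]
At step 5: evicted page 5

Answer: 5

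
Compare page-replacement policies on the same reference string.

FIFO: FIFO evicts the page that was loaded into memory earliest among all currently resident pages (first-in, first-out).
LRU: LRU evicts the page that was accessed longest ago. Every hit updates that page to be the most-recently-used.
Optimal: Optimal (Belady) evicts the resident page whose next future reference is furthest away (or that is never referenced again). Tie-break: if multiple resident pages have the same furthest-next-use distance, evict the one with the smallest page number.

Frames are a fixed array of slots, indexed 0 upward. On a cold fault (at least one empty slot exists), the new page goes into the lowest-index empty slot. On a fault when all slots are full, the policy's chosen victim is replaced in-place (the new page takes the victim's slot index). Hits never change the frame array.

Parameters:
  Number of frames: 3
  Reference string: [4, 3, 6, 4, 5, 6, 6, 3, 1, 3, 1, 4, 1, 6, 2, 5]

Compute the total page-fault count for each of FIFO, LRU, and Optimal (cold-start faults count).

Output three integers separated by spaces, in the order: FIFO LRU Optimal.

Answer: 10 10 8

Derivation:
--- FIFO ---
  step 0: ref 4 -> FAULT, frames=[4,-,-] (faults so far: 1)
  step 1: ref 3 -> FAULT, frames=[4,3,-] (faults so far: 2)
  step 2: ref 6 -> FAULT, frames=[4,3,6] (faults so far: 3)
  step 3: ref 4 -> HIT, frames=[4,3,6] (faults so far: 3)
  step 4: ref 5 -> FAULT, evict 4, frames=[5,3,6] (faults so far: 4)
  step 5: ref 6 -> HIT, frames=[5,3,6] (faults so far: 4)
  step 6: ref 6 -> HIT, frames=[5,3,6] (faults so far: 4)
  step 7: ref 3 -> HIT, frames=[5,3,6] (faults so far: 4)
  step 8: ref 1 -> FAULT, evict 3, frames=[5,1,6] (faults so far: 5)
  step 9: ref 3 -> FAULT, evict 6, frames=[5,1,3] (faults so far: 6)
  step 10: ref 1 -> HIT, frames=[5,1,3] (faults so far: 6)
  step 11: ref 4 -> FAULT, evict 5, frames=[4,1,3] (faults so far: 7)
  step 12: ref 1 -> HIT, frames=[4,1,3] (faults so far: 7)
  step 13: ref 6 -> FAULT, evict 1, frames=[4,6,3] (faults so far: 8)
  step 14: ref 2 -> FAULT, evict 3, frames=[4,6,2] (faults so far: 9)
  step 15: ref 5 -> FAULT, evict 4, frames=[5,6,2] (faults so far: 10)
  FIFO total faults: 10
--- LRU ---
  step 0: ref 4 -> FAULT, frames=[4,-,-] (faults so far: 1)
  step 1: ref 3 -> FAULT, frames=[4,3,-] (faults so far: 2)
  step 2: ref 6 -> FAULT, frames=[4,3,6] (faults so far: 3)
  step 3: ref 4 -> HIT, frames=[4,3,6] (faults so far: 3)
  step 4: ref 5 -> FAULT, evict 3, frames=[4,5,6] (faults so far: 4)
  step 5: ref 6 -> HIT, frames=[4,5,6] (faults so far: 4)
  step 6: ref 6 -> HIT, frames=[4,5,6] (faults so far: 4)
  step 7: ref 3 -> FAULT, evict 4, frames=[3,5,6] (faults so far: 5)
  step 8: ref 1 -> FAULT, evict 5, frames=[3,1,6] (faults so far: 6)
  step 9: ref 3 -> HIT, frames=[3,1,6] (faults so far: 6)
  step 10: ref 1 -> HIT, frames=[3,1,6] (faults so far: 6)
  step 11: ref 4 -> FAULT, evict 6, frames=[3,1,4] (faults so far: 7)
  step 12: ref 1 -> HIT, frames=[3,1,4] (faults so far: 7)
  step 13: ref 6 -> FAULT, evict 3, frames=[6,1,4] (faults so far: 8)
  step 14: ref 2 -> FAULT, evict 4, frames=[6,1,2] (faults so far: 9)
  step 15: ref 5 -> FAULT, evict 1, frames=[6,5,2] (faults so far: 10)
  LRU total faults: 10
--- Optimal ---
  step 0: ref 4 -> FAULT, frames=[4,-,-] (faults so far: 1)
  step 1: ref 3 -> FAULT, frames=[4,3,-] (faults so far: 2)
  step 2: ref 6 -> FAULT, frames=[4,3,6] (faults so far: 3)
  step 3: ref 4 -> HIT, frames=[4,3,6] (faults so far: 3)
  step 4: ref 5 -> FAULT, evict 4, frames=[5,3,6] (faults so far: 4)
  step 5: ref 6 -> HIT, frames=[5,3,6] (faults so far: 4)
  step 6: ref 6 -> HIT, frames=[5,3,6] (faults so far: 4)
  step 7: ref 3 -> HIT, frames=[5,3,6] (faults so far: 4)
  step 8: ref 1 -> FAULT, evict 5, frames=[1,3,6] (faults so far: 5)
  step 9: ref 3 -> HIT, frames=[1,3,6] (faults so far: 5)
  step 10: ref 1 -> HIT, frames=[1,3,6] (faults so far: 5)
  step 11: ref 4 -> FAULT, evict 3, frames=[1,4,6] (faults so far: 6)
  step 12: ref 1 -> HIT, frames=[1,4,6] (faults so far: 6)
  step 13: ref 6 -> HIT, frames=[1,4,6] (faults so far: 6)
  step 14: ref 2 -> FAULT, evict 1, frames=[2,4,6] (faults so far: 7)
  step 15: ref 5 -> FAULT, evict 2, frames=[5,4,6] (faults so far: 8)
  Optimal total faults: 8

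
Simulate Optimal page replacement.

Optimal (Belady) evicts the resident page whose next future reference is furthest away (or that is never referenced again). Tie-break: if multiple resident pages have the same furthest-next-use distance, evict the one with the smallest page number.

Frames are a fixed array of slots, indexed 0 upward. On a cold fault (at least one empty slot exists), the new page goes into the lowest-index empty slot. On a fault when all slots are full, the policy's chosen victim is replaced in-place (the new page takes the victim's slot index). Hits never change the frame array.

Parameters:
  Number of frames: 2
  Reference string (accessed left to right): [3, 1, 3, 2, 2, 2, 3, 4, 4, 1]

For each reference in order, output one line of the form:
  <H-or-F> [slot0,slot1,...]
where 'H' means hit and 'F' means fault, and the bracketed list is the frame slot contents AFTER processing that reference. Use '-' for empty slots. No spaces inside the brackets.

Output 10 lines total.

F [3,-]
F [3,1]
H [3,1]
F [3,2]
H [3,2]
H [3,2]
H [3,2]
F [3,4]
H [3,4]
F [1,4]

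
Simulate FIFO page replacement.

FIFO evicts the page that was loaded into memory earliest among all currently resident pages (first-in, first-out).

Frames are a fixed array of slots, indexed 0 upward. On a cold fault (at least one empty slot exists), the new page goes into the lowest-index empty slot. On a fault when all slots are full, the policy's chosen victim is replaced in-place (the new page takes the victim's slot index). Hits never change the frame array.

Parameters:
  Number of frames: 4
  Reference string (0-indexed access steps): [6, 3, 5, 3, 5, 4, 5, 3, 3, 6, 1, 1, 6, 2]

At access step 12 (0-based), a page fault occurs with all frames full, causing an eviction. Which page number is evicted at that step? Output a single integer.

Answer: 3

Derivation:
Step 0: ref 6 -> FAULT, frames=[6,-,-,-]
Step 1: ref 3 -> FAULT, frames=[6,3,-,-]
Step 2: ref 5 -> FAULT, frames=[6,3,5,-]
Step 3: ref 3 -> HIT, frames=[6,3,5,-]
Step 4: ref 5 -> HIT, frames=[6,3,5,-]
Step 5: ref 4 -> FAULT, frames=[6,3,5,4]
Step 6: ref 5 -> HIT, frames=[6,3,5,4]
Step 7: ref 3 -> HIT, frames=[6,3,5,4]
Step 8: ref 3 -> HIT, frames=[6,3,5,4]
Step 9: ref 6 -> HIT, frames=[6,3,5,4]
Step 10: ref 1 -> FAULT, evict 6, frames=[1,3,5,4]
Step 11: ref 1 -> HIT, frames=[1,3,5,4]
Step 12: ref 6 -> FAULT, evict 3, frames=[1,6,5,4]
At step 12: evicted page 3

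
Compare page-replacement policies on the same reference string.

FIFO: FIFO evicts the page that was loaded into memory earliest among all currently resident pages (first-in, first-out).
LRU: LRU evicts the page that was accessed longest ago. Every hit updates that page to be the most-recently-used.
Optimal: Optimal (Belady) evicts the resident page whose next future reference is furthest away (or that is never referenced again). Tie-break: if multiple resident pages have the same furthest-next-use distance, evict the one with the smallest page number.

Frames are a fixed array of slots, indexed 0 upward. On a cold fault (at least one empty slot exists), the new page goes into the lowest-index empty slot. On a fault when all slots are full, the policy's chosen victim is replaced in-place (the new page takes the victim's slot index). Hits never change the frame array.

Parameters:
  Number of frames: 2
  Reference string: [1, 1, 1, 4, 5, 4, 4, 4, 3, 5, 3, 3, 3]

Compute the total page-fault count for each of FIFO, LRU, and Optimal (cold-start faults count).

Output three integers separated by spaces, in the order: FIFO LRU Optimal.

Answer: 4 5 4

Derivation:
--- FIFO ---
  step 0: ref 1 -> FAULT, frames=[1,-] (faults so far: 1)
  step 1: ref 1 -> HIT, frames=[1,-] (faults so far: 1)
  step 2: ref 1 -> HIT, frames=[1,-] (faults so far: 1)
  step 3: ref 4 -> FAULT, frames=[1,4] (faults so far: 2)
  step 4: ref 5 -> FAULT, evict 1, frames=[5,4] (faults so far: 3)
  step 5: ref 4 -> HIT, frames=[5,4] (faults so far: 3)
  step 6: ref 4 -> HIT, frames=[5,4] (faults so far: 3)
  step 7: ref 4 -> HIT, frames=[5,4] (faults so far: 3)
  step 8: ref 3 -> FAULT, evict 4, frames=[5,3] (faults so far: 4)
  step 9: ref 5 -> HIT, frames=[5,3] (faults so far: 4)
  step 10: ref 3 -> HIT, frames=[5,3] (faults so far: 4)
  step 11: ref 3 -> HIT, frames=[5,3] (faults so far: 4)
  step 12: ref 3 -> HIT, frames=[5,3] (faults so far: 4)
  FIFO total faults: 4
--- LRU ---
  step 0: ref 1 -> FAULT, frames=[1,-] (faults so far: 1)
  step 1: ref 1 -> HIT, frames=[1,-] (faults so far: 1)
  step 2: ref 1 -> HIT, frames=[1,-] (faults so far: 1)
  step 3: ref 4 -> FAULT, frames=[1,4] (faults so far: 2)
  step 4: ref 5 -> FAULT, evict 1, frames=[5,4] (faults so far: 3)
  step 5: ref 4 -> HIT, frames=[5,4] (faults so far: 3)
  step 6: ref 4 -> HIT, frames=[5,4] (faults so far: 3)
  step 7: ref 4 -> HIT, frames=[5,4] (faults so far: 3)
  step 8: ref 3 -> FAULT, evict 5, frames=[3,4] (faults so far: 4)
  step 9: ref 5 -> FAULT, evict 4, frames=[3,5] (faults so far: 5)
  step 10: ref 3 -> HIT, frames=[3,5] (faults so far: 5)
  step 11: ref 3 -> HIT, frames=[3,5] (faults so far: 5)
  step 12: ref 3 -> HIT, frames=[3,5] (faults so far: 5)
  LRU total faults: 5
--- Optimal ---
  step 0: ref 1 -> FAULT, frames=[1,-] (faults so far: 1)
  step 1: ref 1 -> HIT, frames=[1,-] (faults so far: 1)
  step 2: ref 1 -> HIT, frames=[1,-] (faults so far: 1)
  step 3: ref 4 -> FAULT, frames=[1,4] (faults so far: 2)
  step 4: ref 5 -> FAULT, evict 1, frames=[5,4] (faults so far: 3)
  step 5: ref 4 -> HIT, frames=[5,4] (faults so far: 3)
  step 6: ref 4 -> HIT, frames=[5,4] (faults so far: 3)
  step 7: ref 4 -> HIT, frames=[5,4] (faults so far: 3)
  step 8: ref 3 -> FAULT, evict 4, frames=[5,3] (faults so far: 4)
  step 9: ref 5 -> HIT, frames=[5,3] (faults so far: 4)
  step 10: ref 3 -> HIT, frames=[5,3] (faults so far: 4)
  step 11: ref 3 -> HIT, frames=[5,3] (faults so far: 4)
  step 12: ref 3 -> HIT, frames=[5,3] (faults so far: 4)
  Optimal total faults: 4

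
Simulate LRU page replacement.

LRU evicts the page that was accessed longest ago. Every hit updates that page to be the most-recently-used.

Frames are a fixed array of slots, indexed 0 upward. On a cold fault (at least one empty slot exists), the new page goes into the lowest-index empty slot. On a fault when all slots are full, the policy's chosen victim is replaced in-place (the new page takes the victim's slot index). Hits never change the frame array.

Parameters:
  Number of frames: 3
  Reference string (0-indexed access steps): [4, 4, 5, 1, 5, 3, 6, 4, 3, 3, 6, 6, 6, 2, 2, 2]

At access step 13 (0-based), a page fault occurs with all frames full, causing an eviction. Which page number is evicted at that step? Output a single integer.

Answer: 4

Derivation:
Step 0: ref 4 -> FAULT, frames=[4,-,-]
Step 1: ref 4 -> HIT, frames=[4,-,-]
Step 2: ref 5 -> FAULT, frames=[4,5,-]
Step 3: ref 1 -> FAULT, frames=[4,5,1]
Step 4: ref 5 -> HIT, frames=[4,5,1]
Step 5: ref 3 -> FAULT, evict 4, frames=[3,5,1]
Step 6: ref 6 -> FAULT, evict 1, frames=[3,5,6]
Step 7: ref 4 -> FAULT, evict 5, frames=[3,4,6]
Step 8: ref 3 -> HIT, frames=[3,4,6]
Step 9: ref 3 -> HIT, frames=[3,4,6]
Step 10: ref 6 -> HIT, frames=[3,4,6]
Step 11: ref 6 -> HIT, frames=[3,4,6]
Step 12: ref 6 -> HIT, frames=[3,4,6]
Step 13: ref 2 -> FAULT, evict 4, frames=[3,2,6]
At step 13: evicted page 4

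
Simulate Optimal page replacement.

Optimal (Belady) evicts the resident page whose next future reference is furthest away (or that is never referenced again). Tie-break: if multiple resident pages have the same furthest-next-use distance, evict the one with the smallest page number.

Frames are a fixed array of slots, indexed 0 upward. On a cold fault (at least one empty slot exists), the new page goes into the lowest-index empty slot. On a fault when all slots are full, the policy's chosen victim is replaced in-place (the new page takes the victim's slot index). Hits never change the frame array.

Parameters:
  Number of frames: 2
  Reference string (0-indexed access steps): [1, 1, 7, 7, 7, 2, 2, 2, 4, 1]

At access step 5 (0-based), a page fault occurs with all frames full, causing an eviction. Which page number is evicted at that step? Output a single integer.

Answer: 7

Derivation:
Step 0: ref 1 -> FAULT, frames=[1,-]
Step 1: ref 1 -> HIT, frames=[1,-]
Step 2: ref 7 -> FAULT, frames=[1,7]
Step 3: ref 7 -> HIT, frames=[1,7]
Step 4: ref 7 -> HIT, frames=[1,7]
Step 5: ref 2 -> FAULT, evict 7, frames=[1,2]
At step 5: evicted page 7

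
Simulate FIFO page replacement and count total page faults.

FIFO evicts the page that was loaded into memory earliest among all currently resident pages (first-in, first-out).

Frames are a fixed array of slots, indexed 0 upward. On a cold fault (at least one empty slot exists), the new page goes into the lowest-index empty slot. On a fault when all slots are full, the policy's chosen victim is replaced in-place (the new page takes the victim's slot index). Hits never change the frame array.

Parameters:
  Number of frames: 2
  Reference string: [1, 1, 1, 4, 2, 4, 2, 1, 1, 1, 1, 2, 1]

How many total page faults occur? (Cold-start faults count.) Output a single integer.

Answer: 4

Derivation:
Step 0: ref 1 → FAULT, frames=[1,-]
Step 1: ref 1 → HIT, frames=[1,-]
Step 2: ref 1 → HIT, frames=[1,-]
Step 3: ref 4 → FAULT, frames=[1,4]
Step 4: ref 2 → FAULT (evict 1), frames=[2,4]
Step 5: ref 4 → HIT, frames=[2,4]
Step 6: ref 2 → HIT, frames=[2,4]
Step 7: ref 1 → FAULT (evict 4), frames=[2,1]
Step 8: ref 1 → HIT, frames=[2,1]
Step 9: ref 1 → HIT, frames=[2,1]
Step 10: ref 1 → HIT, frames=[2,1]
Step 11: ref 2 → HIT, frames=[2,1]
Step 12: ref 1 → HIT, frames=[2,1]
Total faults: 4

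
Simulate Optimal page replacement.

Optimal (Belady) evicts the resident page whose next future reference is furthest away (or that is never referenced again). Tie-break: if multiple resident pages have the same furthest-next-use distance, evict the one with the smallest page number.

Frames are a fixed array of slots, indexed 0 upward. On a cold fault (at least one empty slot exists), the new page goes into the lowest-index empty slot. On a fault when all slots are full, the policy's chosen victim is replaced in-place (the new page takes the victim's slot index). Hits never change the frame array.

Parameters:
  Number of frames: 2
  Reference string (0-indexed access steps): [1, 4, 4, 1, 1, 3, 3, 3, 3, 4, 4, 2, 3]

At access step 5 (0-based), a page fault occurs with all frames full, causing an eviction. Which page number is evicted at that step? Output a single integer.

Step 0: ref 1 -> FAULT, frames=[1,-]
Step 1: ref 4 -> FAULT, frames=[1,4]
Step 2: ref 4 -> HIT, frames=[1,4]
Step 3: ref 1 -> HIT, frames=[1,4]
Step 4: ref 1 -> HIT, frames=[1,4]
Step 5: ref 3 -> FAULT, evict 1, frames=[3,4]
At step 5: evicted page 1

Answer: 1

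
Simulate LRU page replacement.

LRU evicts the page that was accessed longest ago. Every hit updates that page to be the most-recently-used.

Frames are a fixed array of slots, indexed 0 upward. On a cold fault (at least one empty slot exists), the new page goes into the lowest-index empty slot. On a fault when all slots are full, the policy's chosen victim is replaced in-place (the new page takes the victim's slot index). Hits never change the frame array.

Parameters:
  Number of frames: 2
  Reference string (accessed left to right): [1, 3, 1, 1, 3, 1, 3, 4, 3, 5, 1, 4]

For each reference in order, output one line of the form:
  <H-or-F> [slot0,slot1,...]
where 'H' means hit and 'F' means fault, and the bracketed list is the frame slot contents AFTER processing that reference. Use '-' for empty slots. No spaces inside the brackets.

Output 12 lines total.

F [1,-]
F [1,3]
H [1,3]
H [1,3]
H [1,3]
H [1,3]
H [1,3]
F [4,3]
H [4,3]
F [5,3]
F [5,1]
F [4,1]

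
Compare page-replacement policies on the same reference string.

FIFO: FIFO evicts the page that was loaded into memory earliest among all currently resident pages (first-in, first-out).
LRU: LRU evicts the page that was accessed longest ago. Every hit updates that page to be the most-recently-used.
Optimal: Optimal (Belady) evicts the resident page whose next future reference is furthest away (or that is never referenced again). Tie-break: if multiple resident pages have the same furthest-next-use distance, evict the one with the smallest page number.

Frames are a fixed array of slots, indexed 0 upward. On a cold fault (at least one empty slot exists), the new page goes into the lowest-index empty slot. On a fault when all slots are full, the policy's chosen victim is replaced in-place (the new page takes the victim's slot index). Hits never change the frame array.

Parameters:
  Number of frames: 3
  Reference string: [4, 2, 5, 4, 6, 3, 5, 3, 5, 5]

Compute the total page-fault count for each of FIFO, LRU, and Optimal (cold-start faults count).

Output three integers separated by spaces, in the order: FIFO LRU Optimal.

--- FIFO ---
  step 0: ref 4 -> FAULT, frames=[4,-,-] (faults so far: 1)
  step 1: ref 2 -> FAULT, frames=[4,2,-] (faults so far: 2)
  step 2: ref 5 -> FAULT, frames=[4,2,5] (faults so far: 3)
  step 3: ref 4 -> HIT, frames=[4,2,5] (faults so far: 3)
  step 4: ref 6 -> FAULT, evict 4, frames=[6,2,5] (faults so far: 4)
  step 5: ref 3 -> FAULT, evict 2, frames=[6,3,5] (faults so far: 5)
  step 6: ref 5 -> HIT, frames=[6,3,5] (faults so far: 5)
  step 7: ref 3 -> HIT, frames=[6,3,5] (faults so far: 5)
  step 8: ref 5 -> HIT, frames=[6,3,5] (faults so far: 5)
  step 9: ref 5 -> HIT, frames=[6,3,5] (faults so far: 5)
  FIFO total faults: 5
--- LRU ---
  step 0: ref 4 -> FAULT, frames=[4,-,-] (faults so far: 1)
  step 1: ref 2 -> FAULT, frames=[4,2,-] (faults so far: 2)
  step 2: ref 5 -> FAULT, frames=[4,2,5] (faults so far: 3)
  step 3: ref 4 -> HIT, frames=[4,2,5] (faults so far: 3)
  step 4: ref 6 -> FAULT, evict 2, frames=[4,6,5] (faults so far: 4)
  step 5: ref 3 -> FAULT, evict 5, frames=[4,6,3] (faults so far: 5)
  step 6: ref 5 -> FAULT, evict 4, frames=[5,6,3] (faults so far: 6)
  step 7: ref 3 -> HIT, frames=[5,6,3] (faults so far: 6)
  step 8: ref 5 -> HIT, frames=[5,6,3] (faults so far: 6)
  step 9: ref 5 -> HIT, frames=[5,6,3] (faults so far: 6)
  LRU total faults: 6
--- Optimal ---
  step 0: ref 4 -> FAULT, frames=[4,-,-] (faults so far: 1)
  step 1: ref 2 -> FAULT, frames=[4,2,-] (faults so far: 2)
  step 2: ref 5 -> FAULT, frames=[4,2,5] (faults so far: 3)
  step 3: ref 4 -> HIT, frames=[4,2,5] (faults so far: 3)
  step 4: ref 6 -> FAULT, evict 2, frames=[4,6,5] (faults so far: 4)
  step 5: ref 3 -> FAULT, evict 4, frames=[3,6,5] (faults so far: 5)
  step 6: ref 5 -> HIT, frames=[3,6,5] (faults so far: 5)
  step 7: ref 3 -> HIT, frames=[3,6,5] (faults so far: 5)
  step 8: ref 5 -> HIT, frames=[3,6,5] (faults so far: 5)
  step 9: ref 5 -> HIT, frames=[3,6,5] (faults so far: 5)
  Optimal total faults: 5

Answer: 5 6 5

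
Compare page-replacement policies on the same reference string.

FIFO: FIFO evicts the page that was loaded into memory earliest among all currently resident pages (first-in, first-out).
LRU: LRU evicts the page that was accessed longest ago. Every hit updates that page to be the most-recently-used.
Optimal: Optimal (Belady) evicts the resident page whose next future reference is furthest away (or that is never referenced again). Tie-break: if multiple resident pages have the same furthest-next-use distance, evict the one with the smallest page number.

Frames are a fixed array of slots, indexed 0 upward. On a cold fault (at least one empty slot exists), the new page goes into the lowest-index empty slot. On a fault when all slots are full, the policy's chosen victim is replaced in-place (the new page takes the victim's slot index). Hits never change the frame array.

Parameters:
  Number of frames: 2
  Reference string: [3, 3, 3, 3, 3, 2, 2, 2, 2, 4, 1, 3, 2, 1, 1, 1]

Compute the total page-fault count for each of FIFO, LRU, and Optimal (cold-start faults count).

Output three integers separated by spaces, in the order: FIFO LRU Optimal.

--- FIFO ---
  step 0: ref 3 -> FAULT, frames=[3,-] (faults so far: 1)
  step 1: ref 3 -> HIT, frames=[3,-] (faults so far: 1)
  step 2: ref 3 -> HIT, frames=[3,-] (faults so far: 1)
  step 3: ref 3 -> HIT, frames=[3,-] (faults so far: 1)
  step 4: ref 3 -> HIT, frames=[3,-] (faults so far: 1)
  step 5: ref 2 -> FAULT, frames=[3,2] (faults so far: 2)
  step 6: ref 2 -> HIT, frames=[3,2] (faults so far: 2)
  step 7: ref 2 -> HIT, frames=[3,2] (faults so far: 2)
  step 8: ref 2 -> HIT, frames=[3,2] (faults so far: 2)
  step 9: ref 4 -> FAULT, evict 3, frames=[4,2] (faults so far: 3)
  step 10: ref 1 -> FAULT, evict 2, frames=[4,1] (faults so far: 4)
  step 11: ref 3 -> FAULT, evict 4, frames=[3,1] (faults so far: 5)
  step 12: ref 2 -> FAULT, evict 1, frames=[3,2] (faults so far: 6)
  step 13: ref 1 -> FAULT, evict 3, frames=[1,2] (faults so far: 7)
  step 14: ref 1 -> HIT, frames=[1,2] (faults so far: 7)
  step 15: ref 1 -> HIT, frames=[1,2] (faults so far: 7)
  FIFO total faults: 7
--- LRU ---
  step 0: ref 3 -> FAULT, frames=[3,-] (faults so far: 1)
  step 1: ref 3 -> HIT, frames=[3,-] (faults so far: 1)
  step 2: ref 3 -> HIT, frames=[3,-] (faults so far: 1)
  step 3: ref 3 -> HIT, frames=[3,-] (faults so far: 1)
  step 4: ref 3 -> HIT, frames=[3,-] (faults so far: 1)
  step 5: ref 2 -> FAULT, frames=[3,2] (faults so far: 2)
  step 6: ref 2 -> HIT, frames=[3,2] (faults so far: 2)
  step 7: ref 2 -> HIT, frames=[3,2] (faults so far: 2)
  step 8: ref 2 -> HIT, frames=[3,2] (faults so far: 2)
  step 9: ref 4 -> FAULT, evict 3, frames=[4,2] (faults so far: 3)
  step 10: ref 1 -> FAULT, evict 2, frames=[4,1] (faults so far: 4)
  step 11: ref 3 -> FAULT, evict 4, frames=[3,1] (faults so far: 5)
  step 12: ref 2 -> FAULT, evict 1, frames=[3,2] (faults so far: 6)
  step 13: ref 1 -> FAULT, evict 3, frames=[1,2] (faults so far: 7)
  step 14: ref 1 -> HIT, frames=[1,2] (faults so far: 7)
  step 15: ref 1 -> HIT, frames=[1,2] (faults so far: 7)
  LRU total faults: 7
--- Optimal ---
  step 0: ref 3 -> FAULT, frames=[3,-] (faults so far: 1)
  step 1: ref 3 -> HIT, frames=[3,-] (faults so far: 1)
  step 2: ref 3 -> HIT, frames=[3,-] (faults so far: 1)
  step 3: ref 3 -> HIT, frames=[3,-] (faults so far: 1)
  step 4: ref 3 -> HIT, frames=[3,-] (faults so far: 1)
  step 5: ref 2 -> FAULT, frames=[3,2] (faults so far: 2)
  step 6: ref 2 -> HIT, frames=[3,2] (faults so far: 2)
  step 7: ref 2 -> HIT, frames=[3,2] (faults so far: 2)
  step 8: ref 2 -> HIT, frames=[3,2] (faults so far: 2)
  step 9: ref 4 -> FAULT, evict 2, frames=[3,4] (faults so far: 3)
  step 10: ref 1 -> FAULT, evict 4, frames=[3,1] (faults so far: 4)
  step 11: ref 3 -> HIT, frames=[3,1] (faults so far: 4)
  step 12: ref 2 -> FAULT, evict 3, frames=[2,1] (faults so far: 5)
  step 13: ref 1 -> HIT, frames=[2,1] (faults so far: 5)
  step 14: ref 1 -> HIT, frames=[2,1] (faults so far: 5)
  step 15: ref 1 -> HIT, frames=[2,1] (faults so far: 5)
  Optimal total faults: 5

Answer: 7 7 5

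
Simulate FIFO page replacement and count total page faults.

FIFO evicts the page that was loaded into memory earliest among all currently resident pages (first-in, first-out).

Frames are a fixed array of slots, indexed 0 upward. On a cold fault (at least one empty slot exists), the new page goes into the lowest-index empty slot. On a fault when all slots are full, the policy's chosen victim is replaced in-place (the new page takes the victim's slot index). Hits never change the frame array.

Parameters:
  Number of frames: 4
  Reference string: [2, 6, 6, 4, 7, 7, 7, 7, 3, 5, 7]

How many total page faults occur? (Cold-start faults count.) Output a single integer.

Answer: 6

Derivation:
Step 0: ref 2 → FAULT, frames=[2,-,-,-]
Step 1: ref 6 → FAULT, frames=[2,6,-,-]
Step 2: ref 6 → HIT, frames=[2,6,-,-]
Step 3: ref 4 → FAULT, frames=[2,6,4,-]
Step 4: ref 7 → FAULT, frames=[2,6,4,7]
Step 5: ref 7 → HIT, frames=[2,6,4,7]
Step 6: ref 7 → HIT, frames=[2,6,4,7]
Step 7: ref 7 → HIT, frames=[2,6,4,7]
Step 8: ref 3 → FAULT (evict 2), frames=[3,6,4,7]
Step 9: ref 5 → FAULT (evict 6), frames=[3,5,4,7]
Step 10: ref 7 → HIT, frames=[3,5,4,7]
Total faults: 6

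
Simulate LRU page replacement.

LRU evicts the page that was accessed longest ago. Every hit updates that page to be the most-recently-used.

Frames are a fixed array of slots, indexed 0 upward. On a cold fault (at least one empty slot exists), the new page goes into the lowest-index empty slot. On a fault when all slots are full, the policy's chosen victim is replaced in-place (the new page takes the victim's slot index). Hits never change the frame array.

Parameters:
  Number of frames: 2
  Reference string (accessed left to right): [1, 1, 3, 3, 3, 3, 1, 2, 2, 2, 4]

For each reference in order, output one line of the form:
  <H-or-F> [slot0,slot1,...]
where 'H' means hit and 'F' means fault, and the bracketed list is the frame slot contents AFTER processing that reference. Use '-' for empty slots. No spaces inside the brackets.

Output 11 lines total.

F [1,-]
H [1,-]
F [1,3]
H [1,3]
H [1,3]
H [1,3]
H [1,3]
F [1,2]
H [1,2]
H [1,2]
F [4,2]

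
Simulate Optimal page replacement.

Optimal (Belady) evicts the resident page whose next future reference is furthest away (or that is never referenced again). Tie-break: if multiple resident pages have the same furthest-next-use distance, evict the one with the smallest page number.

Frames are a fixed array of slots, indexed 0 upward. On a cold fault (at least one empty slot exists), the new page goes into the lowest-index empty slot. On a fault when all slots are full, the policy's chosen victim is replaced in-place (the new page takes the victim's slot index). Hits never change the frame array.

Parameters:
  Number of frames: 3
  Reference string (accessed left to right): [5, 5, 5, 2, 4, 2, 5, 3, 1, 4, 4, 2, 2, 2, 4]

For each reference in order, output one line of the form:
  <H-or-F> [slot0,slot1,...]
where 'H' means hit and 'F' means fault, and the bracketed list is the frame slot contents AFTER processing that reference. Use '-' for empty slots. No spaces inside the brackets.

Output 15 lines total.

F [5,-,-]
H [5,-,-]
H [5,-,-]
F [5,2,-]
F [5,2,4]
H [5,2,4]
H [5,2,4]
F [3,2,4]
F [1,2,4]
H [1,2,4]
H [1,2,4]
H [1,2,4]
H [1,2,4]
H [1,2,4]
H [1,2,4]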